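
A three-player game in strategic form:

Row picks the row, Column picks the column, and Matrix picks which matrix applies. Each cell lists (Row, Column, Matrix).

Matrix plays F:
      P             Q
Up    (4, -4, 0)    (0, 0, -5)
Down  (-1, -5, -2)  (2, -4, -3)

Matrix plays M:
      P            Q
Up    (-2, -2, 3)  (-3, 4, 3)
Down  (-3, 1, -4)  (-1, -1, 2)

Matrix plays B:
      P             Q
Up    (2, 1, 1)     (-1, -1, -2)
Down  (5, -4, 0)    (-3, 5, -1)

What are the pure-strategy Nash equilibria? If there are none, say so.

There is no pure-strategy Nash equilibrium.

(Up, P, F): Column can switch to Q (-4 → 0). Not NE.
(Up, P, M): Column can switch to Q (-2 → 4). Not NE.
(Up, P, B): Row can switch to Down (2 → 5). Not NE.
(Up, Q, F): Row can switch to Down (0 → 2). Not NE.
(Up, Q, M): Row can switch to Down (-3 → -1). Not NE.
(Up, Q, B): Column can switch to P (-1 → 1). Not NE.
(The remaining 6 profiles each have a profitable deviation by the same check.)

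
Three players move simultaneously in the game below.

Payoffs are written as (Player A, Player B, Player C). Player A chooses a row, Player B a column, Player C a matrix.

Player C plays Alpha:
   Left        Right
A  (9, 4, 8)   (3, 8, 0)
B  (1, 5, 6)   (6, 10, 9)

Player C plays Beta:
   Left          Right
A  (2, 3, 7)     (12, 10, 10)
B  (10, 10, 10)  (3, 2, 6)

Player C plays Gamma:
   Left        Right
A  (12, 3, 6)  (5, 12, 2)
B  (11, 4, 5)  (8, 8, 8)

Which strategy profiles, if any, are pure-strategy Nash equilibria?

Player A against (Left, Alpha): payoffs 9, 1 → best response A.
Player A against (Left, Beta): payoffs 2, 10 → best response B.
Player A against (Left, Gamma): payoffs 12, 11 → best response A.
Player A against (Right, Alpha): payoffs 3, 6 → best response B.
Player A against (Right, Beta): payoffs 12, 3 → best response A.
Player A against (Right, Gamma): payoffs 5, 8 → best response B.
Player B against (A, Alpha): payoffs 4, 8 → best response Right.
Player B against (A, Beta): payoffs 3, 10 → best response Right.
Player B against (A, Gamma): payoffs 3, 12 → best response Right.
Player B against (B, Alpha): payoffs 5, 10 → best response Right.
Player B against (B, Beta): payoffs 10, 2 → best response Left.
Player B against (B, Gamma): payoffs 4, 8 → best response Right.
Player C against (A, Left): payoffs 8, 7, 6 → best response Alpha.
Player C against (A, Right): payoffs 0, 10, 2 → best response Beta.
Player C against (B, Left): payoffs 6, 10, 5 → best response Beta.
Player C against (B, Right): payoffs 9, 6, 8 → best response Alpha.
Mutual best responses: (A, Right, Beta); (B, Left, Beta); (B, Right, Alpha).

Pure-strategy Nash equilibria: (A, Right, Beta); (B, Left, Beta); (B, Right, Alpha)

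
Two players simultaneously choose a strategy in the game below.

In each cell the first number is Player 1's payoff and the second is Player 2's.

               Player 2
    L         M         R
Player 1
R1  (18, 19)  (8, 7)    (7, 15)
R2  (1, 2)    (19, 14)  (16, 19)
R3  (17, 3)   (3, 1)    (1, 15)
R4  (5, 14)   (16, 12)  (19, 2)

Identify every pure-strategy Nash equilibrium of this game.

The unique pure-strategy Nash equilibrium is (R1, L).

Mark each player's best response to every combination of opponents' strategies; a profile where every player is best-responding is a pure Nash equilibrium.
Player 1 against L: payoffs 18, 1, 17, 5 → best response R1.
Player 1 against M: payoffs 8, 19, 3, 16 → best response R2.
Player 1 against R: payoffs 7, 16, 1, 19 → best response R4.
Player 2 against R1: payoffs 19, 7, 15 → best response L.
Player 2 against R2: payoffs 2, 14, 19 → best response R.
Player 2 against R3: payoffs 3, 1, 15 → best response R.
Player 2 against R4: payoffs 14, 12, 2 → best response L.
Mutual best responses: (R1, L).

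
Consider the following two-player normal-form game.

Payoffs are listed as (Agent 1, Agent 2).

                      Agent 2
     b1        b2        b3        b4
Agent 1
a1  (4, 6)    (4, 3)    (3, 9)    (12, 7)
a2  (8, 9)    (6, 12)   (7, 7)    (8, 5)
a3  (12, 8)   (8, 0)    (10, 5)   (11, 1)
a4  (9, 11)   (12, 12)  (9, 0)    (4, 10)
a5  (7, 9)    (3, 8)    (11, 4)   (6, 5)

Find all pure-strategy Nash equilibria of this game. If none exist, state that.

For each player, find the best response to each opponent profile; mutual best responses are the pure NE.
Agent 1 against b1: payoffs 4, 8, 12, 9, 7 → best response a3.
Agent 1 against b2: payoffs 4, 6, 8, 12, 3 → best response a4.
Agent 1 against b3: payoffs 3, 7, 10, 9, 11 → best response a5.
Agent 1 against b4: payoffs 12, 8, 11, 4, 6 → best response a1.
Agent 2 against a1: payoffs 6, 3, 9, 7 → best response b3.
Agent 2 against a2: payoffs 9, 12, 7, 5 → best response b2.
Agent 2 against a3: payoffs 8, 0, 5, 1 → best response b1.
Agent 2 against a4: payoffs 11, 12, 0, 10 → best response b2.
Agent 2 against a5: payoffs 9, 8, 4, 5 → best response b1.
Mutual best responses: (a3, b1); (a4, b2).

The pure Nash equilibria are (a3, b1) and (a4, b2).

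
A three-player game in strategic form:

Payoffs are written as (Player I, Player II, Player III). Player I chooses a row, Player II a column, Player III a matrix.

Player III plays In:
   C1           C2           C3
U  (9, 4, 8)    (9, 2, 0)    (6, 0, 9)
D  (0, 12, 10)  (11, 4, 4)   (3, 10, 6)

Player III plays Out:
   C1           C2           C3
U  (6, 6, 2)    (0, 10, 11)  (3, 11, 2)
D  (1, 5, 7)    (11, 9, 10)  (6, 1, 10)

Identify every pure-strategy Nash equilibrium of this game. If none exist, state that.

Pure-strategy Nash equilibria: (U, C1, In), (D, C2, Out)

For each player, find the best response to each opponent profile; mutual best responses are the pure NE.
Player I against (C1, In): payoffs 9, 0 → best response U.
Player I against (C1, Out): payoffs 6, 1 → best response U.
Player I against (C2, In): payoffs 9, 11 → best response D.
Player I against (C2, Out): payoffs 0, 11 → best response D.
Player I against (C3, In): payoffs 6, 3 → best response U.
Player I against (C3, Out): payoffs 3, 6 → best response D.
Player II against (U, In): payoffs 4, 2, 0 → best response C1.
Player II against (U, Out): payoffs 6, 10, 11 → best response C3.
Player II against (D, In): payoffs 12, 4, 10 → best response C1.
Player II against (D, Out): payoffs 5, 9, 1 → best response C2.
Player III against (U, C1): payoffs 8, 2 → best response In.
Player III against (U, C2): payoffs 0, 11 → best response Out.
Player III against (U, C3): payoffs 9, 2 → best response In.
Player III against (D, C1): payoffs 10, 7 → best response In.
Player III against (D, C2): payoffs 4, 10 → best response Out.
Player III against (D, C3): payoffs 6, 10 → best response Out.
Mutual best responses: (U, C1, In); (D, C2, Out).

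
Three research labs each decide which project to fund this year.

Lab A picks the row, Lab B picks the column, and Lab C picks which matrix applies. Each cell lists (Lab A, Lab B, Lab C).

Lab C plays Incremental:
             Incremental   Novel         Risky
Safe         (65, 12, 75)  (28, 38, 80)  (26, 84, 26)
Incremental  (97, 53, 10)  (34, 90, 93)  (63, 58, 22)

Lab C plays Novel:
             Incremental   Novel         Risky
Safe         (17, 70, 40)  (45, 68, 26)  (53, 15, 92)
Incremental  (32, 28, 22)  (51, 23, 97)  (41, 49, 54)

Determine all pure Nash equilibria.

Check each profile: it is a Nash equilibrium iff no player can strictly gain by switching unilaterally.
(Safe, Incremental, Incremental): Lab A can switch to Incremental (65 → 97). Not NE.
(Safe, Incremental, Novel): Lab A can switch to Incremental (17 → 32). Not NE.
(Safe, Novel, Incremental): Lab A can switch to Incremental (28 → 34). Not NE.
(Safe, Novel, Novel): Lab A can switch to Incremental (45 → 51). Not NE.
(Safe, Risky, Incremental): Lab A can switch to Incremental (26 → 63). Not NE.
(Safe, Risky, Novel): Lab B can switch to Incremental (15 → 70). Not NE.
(The remaining 6 profiles each have a profitable deviation by the same check.)

This game has no pure Nash equilibrium.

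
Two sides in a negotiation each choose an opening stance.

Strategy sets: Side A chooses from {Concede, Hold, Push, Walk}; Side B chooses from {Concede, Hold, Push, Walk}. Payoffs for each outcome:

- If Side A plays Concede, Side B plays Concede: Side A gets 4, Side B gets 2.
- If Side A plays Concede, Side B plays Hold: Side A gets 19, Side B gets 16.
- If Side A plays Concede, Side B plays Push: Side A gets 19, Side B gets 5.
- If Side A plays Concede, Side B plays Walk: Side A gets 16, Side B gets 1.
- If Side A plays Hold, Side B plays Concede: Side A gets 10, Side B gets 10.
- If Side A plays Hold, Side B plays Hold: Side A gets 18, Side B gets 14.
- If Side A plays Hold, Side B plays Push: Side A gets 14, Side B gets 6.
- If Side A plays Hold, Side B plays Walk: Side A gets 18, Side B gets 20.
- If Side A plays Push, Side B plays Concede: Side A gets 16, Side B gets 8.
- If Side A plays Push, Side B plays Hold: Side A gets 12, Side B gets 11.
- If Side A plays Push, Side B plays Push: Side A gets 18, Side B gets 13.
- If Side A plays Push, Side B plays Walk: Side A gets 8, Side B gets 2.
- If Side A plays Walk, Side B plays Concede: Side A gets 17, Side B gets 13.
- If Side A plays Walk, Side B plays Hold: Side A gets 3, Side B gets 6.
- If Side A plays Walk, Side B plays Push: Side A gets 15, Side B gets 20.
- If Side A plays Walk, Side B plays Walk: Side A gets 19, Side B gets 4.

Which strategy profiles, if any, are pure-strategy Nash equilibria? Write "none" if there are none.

(Concede, Hold)

Side A against Concede: payoffs 4, 10, 16, 17 → best response Walk.
Side A against Hold: payoffs 19, 18, 12, 3 → best response Concede.
Side A against Push: payoffs 19, 14, 18, 15 → best response Concede.
Side A against Walk: payoffs 16, 18, 8, 19 → best response Walk.
Side B against Concede: payoffs 2, 16, 5, 1 → best response Hold.
Side B against Hold: payoffs 10, 14, 6, 20 → best response Walk.
Side B against Push: payoffs 8, 11, 13, 2 → best response Push.
Side B against Walk: payoffs 13, 6, 20, 4 → best response Push.
Mutual best responses: (Concede, Hold).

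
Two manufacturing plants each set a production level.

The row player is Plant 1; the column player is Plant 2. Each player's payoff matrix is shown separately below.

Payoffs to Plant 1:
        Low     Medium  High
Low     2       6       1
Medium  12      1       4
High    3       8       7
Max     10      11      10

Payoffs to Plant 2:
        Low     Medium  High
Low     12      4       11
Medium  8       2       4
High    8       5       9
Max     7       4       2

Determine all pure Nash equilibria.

Mark each player's best response to every combination of opponents' strategies; a profile where every player is best-responding is a pure Nash equilibrium.
Plant 1 against Low: payoffs 2, 12, 3, 10 → best response Medium.
Plant 1 against Medium: payoffs 6, 1, 8, 11 → best response Max.
Plant 1 against High: payoffs 1, 4, 7, 10 → best response Max.
Plant 2 against Low: payoffs 12, 4, 11 → best response Low.
Plant 2 against Medium: payoffs 8, 2, 4 → best response Low.
Plant 2 against High: payoffs 8, 5, 9 → best response High.
Plant 2 against Max: payoffs 7, 4, 2 → best response Low.
Mutual best responses: (Medium, Low).

The unique pure-strategy Nash equilibrium is (Medium, Low).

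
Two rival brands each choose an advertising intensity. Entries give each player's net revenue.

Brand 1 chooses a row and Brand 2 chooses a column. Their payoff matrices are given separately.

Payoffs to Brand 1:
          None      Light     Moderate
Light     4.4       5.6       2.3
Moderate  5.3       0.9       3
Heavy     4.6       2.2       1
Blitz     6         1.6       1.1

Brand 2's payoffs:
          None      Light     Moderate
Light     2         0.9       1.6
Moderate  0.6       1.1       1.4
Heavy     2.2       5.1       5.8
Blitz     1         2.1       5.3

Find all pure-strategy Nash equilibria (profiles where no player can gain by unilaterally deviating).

(Light, None): Brand 1 can switch to Moderate (4.4 → 5.3). Not NE.
(Light, Light): Brand 2 can switch to None (0.9 → 2). Not NE.
(Light, Moderate): Brand 1 can switch to Moderate (2.3 → 3). Not NE.
(Moderate, None): Brand 1 can switch to Blitz (5.3 → 6). Not NE.
(Moderate, Light): Brand 1 can switch to Light (0.9 → 5.6). Not NE.
(Moderate, Moderate): Brand 1 gets 3, best alternative 2.3; Brand 2 gets 1.4, best alternative 1.1. No profitable deviation — NE.
(Heavy, None): Brand 1 can switch to Moderate (4.6 → 5.3). Not NE.
(Heavy, Light): Brand 1 can switch to Light (2.2 → 5.6). Not NE.
(Heavy, Moderate): Brand 1 can switch to Light (1 → 2.3). Not NE.
(Blitz, None): Brand 2 can switch to Light (1 → 2.1). Not NE.
(Blitz, Light): Brand 1 can switch to Light (1.6 → 5.6). Not NE.
(The remaining 1 profile has a profitable deviation by the same check.)

The unique pure-strategy Nash equilibrium is (Moderate, Moderate).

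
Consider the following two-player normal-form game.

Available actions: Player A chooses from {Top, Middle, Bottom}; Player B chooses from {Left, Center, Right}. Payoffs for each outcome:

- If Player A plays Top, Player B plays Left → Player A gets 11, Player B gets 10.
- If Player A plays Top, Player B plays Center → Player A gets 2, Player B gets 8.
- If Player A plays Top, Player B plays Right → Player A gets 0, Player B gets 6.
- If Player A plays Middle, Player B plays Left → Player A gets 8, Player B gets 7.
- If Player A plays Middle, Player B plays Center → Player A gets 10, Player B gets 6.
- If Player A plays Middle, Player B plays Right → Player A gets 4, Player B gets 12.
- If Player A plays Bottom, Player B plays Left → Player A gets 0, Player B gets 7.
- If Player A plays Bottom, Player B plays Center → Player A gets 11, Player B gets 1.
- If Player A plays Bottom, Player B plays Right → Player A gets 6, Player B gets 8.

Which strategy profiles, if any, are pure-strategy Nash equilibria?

The pure Nash equilibria are (Top, Left), (Bottom, Right).

(Top, Left): Player A gets 11, best alternative 8; Player B gets 10, best alternative 8. No profitable deviation — NE.
(Top, Center): Player A can switch to Middle (2 → 10). Not NE.
(Top, Right): Player A can switch to Middle (0 → 4). Not NE.
(Middle, Left): Player A can switch to Top (8 → 11). Not NE.
(Middle, Center): Player A can switch to Bottom (10 → 11). Not NE.
(Middle, Right): Player A can switch to Bottom (4 → 6). Not NE.
(Bottom, Left): Player A can switch to Top (0 → 11). Not NE.
(Bottom, Right): Player A gets 6, best alternative 4; Player B gets 8, best alternative 7. No profitable deviation — NE.
(The remaining 1 profile has a profitable deviation by the same check.)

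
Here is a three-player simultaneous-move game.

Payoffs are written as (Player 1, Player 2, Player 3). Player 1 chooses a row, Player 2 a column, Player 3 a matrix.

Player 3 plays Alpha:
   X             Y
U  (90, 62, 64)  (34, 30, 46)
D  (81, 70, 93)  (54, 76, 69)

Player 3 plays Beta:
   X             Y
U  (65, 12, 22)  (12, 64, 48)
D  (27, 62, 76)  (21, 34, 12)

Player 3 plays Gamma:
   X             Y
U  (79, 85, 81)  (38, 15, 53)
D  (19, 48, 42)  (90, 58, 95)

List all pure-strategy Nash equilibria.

For each player, find the best response to each opponent profile; mutual best responses are the pure NE.
Player 1 against (X, Alpha): payoffs 90, 81 → best response U.
Player 1 against (X, Beta): payoffs 65, 27 → best response U.
Player 1 against (X, Gamma): payoffs 79, 19 → best response U.
Player 1 against (Y, Alpha): payoffs 34, 54 → best response D.
Player 1 against (Y, Beta): payoffs 12, 21 → best response D.
Player 1 against (Y, Gamma): payoffs 38, 90 → best response D.
Player 2 against (U, Alpha): payoffs 62, 30 → best response X.
Player 2 against (U, Beta): payoffs 12, 64 → best response Y.
Player 2 against (U, Gamma): payoffs 85, 15 → best response X.
Player 2 against (D, Alpha): payoffs 70, 76 → best response Y.
Player 2 against (D, Beta): payoffs 62, 34 → best response X.
Player 2 against (D, Gamma): payoffs 48, 58 → best response Y.
Player 3 against (U, X): payoffs 64, 22, 81 → best response Gamma.
Player 3 against (U, Y): payoffs 46, 48, 53 → best response Gamma.
Player 3 against (D, X): payoffs 93, 76, 42 → best response Alpha.
Player 3 against (D, Y): payoffs 69, 12, 95 → best response Gamma.
Mutual best responses: (U, X, Gamma); (D, Y, Gamma).

(U, X, Gamma), (D, Y, Gamma)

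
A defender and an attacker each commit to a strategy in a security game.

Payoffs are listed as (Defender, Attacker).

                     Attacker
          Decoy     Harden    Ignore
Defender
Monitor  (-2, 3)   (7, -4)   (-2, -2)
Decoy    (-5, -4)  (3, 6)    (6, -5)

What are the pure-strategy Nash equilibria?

The unique pure-strategy Nash equilibrium is (Monitor, Decoy).

For each strategy profile, look for a profitable unilateral deviation.
(Monitor, Decoy): Defender gets -2, best alternative -5; Attacker gets 3, best alternative -2. No profitable deviation — NE.
(Monitor, Harden): Attacker can switch to Decoy (-4 → 3). Not NE.
(Monitor, Ignore): Defender can switch to Decoy (-2 → 6). Not NE.
(Decoy, Decoy): Defender can switch to Monitor (-5 → -2). Not NE.
(Decoy, Harden): Defender can switch to Monitor (3 → 7). Not NE.
(Decoy, Ignore): Attacker can switch to Decoy (-5 → -4). Not NE.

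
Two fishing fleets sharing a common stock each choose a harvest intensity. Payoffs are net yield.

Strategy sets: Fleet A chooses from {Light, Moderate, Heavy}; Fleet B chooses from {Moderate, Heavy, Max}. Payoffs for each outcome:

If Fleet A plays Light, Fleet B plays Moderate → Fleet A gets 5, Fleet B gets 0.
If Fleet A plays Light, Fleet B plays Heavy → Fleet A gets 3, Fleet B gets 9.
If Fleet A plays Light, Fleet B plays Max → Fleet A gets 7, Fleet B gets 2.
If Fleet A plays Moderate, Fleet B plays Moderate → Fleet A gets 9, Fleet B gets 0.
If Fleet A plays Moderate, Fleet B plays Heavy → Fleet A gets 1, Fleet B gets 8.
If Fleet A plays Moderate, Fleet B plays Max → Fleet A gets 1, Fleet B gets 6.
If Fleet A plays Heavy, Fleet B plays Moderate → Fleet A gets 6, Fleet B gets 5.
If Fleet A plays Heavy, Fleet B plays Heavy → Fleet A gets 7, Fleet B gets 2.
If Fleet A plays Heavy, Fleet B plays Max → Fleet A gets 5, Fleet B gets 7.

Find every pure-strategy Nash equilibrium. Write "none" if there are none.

(Light, Moderate): Fleet A can switch to Moderate (5 → 9). Not NE.
(Light, Heavy): Fleet A can switch to Heavy (3 → 7). Not NE.
(Light, Max): Fleet B can switch to Heavy (2 → 9). Not NE.
(Moderate, Moderate): Fleet B can switch to Heavy (0 → 8). Not NE.
(Moderate, Heavy): Fleet A can switch to Light (1 → 3). Not NE.
(Moderate, Max): Fleet A can switch to Light (1 → 7). Not NE.
(Heavy, Moderate): Fleet A can switch to Moderate (6 → 9). Not NE.
(Heavy, Heavy): Fleet B can switch to Moderate (2 → 5). Not NE.
(Heavy, Max): Fleet A can switch to Light (5 → 7). Not NE.

There is no pure-strategy Nash equilibrium.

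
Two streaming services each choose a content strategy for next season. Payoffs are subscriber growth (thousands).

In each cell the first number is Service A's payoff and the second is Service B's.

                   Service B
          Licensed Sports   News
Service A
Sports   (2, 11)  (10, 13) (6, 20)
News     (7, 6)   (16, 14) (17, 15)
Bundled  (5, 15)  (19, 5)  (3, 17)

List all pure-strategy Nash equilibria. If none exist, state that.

For each strategy profile, look for a profitable unilateral deviation.
(Sports, Licensed): Service A can switch to News (2 → 7). Not NE.
(Sports, Sports): Service A can switch to News (10 → 16). Not NE.
(Sports, News): Service A can switch to News (6 → 17). Not NE.
(News, Licensed): Service B can switch to Sports (6 → 14). Not NE.
(News, Sports): Service A can switch to Bundled (16 → 19). Not NE.
(News, News): Service A gets 17, best alternative 6; Service B gets 15, best alternative 14. No profitable deviation — NE.
(Bundled, Licensed): Service A can switch to News (5 → 7). Not NE.
(The remaining 2 profiles each have a profitable deviation by the same check.)

Pure NE: (News, News)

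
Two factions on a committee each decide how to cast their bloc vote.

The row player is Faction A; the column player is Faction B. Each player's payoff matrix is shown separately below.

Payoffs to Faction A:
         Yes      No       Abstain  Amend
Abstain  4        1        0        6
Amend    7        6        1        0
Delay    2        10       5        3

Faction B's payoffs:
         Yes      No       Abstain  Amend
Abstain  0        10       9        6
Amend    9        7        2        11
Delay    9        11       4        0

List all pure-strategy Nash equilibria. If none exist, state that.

Pure NE: (Delay, No)

For each strategy profile, look for a profitable unilateral deviation.
(Abstain, Yes): Faction A can switch to Amend (4 → 7). Not NE.
(Abstain, No): Faction A can switch to Amend (1 → 6). Not NE.
(Abstain, Abstain): Faction A can switch to Amend (0 → 1). Not NE.
(Abstain, Amend): Faction B can switch to No (6 → 10). Not NE.
(Amend, Yes): Faction B can switch to Amend (9 → 11). Not NE.
(Amend, No): Faction A can switch to Delay (6 → 10). Not NE.
(Delay, No): Faction A gets 10, best alternative 6; Faction B gets 11, best alternative 9. No profitable deviation — NE.
(The remaining 5 profiles each have a profitable deviation by the same check.)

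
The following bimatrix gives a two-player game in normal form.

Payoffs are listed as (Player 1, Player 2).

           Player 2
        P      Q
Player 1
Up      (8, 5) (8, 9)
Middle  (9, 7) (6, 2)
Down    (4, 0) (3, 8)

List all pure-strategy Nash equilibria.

The pure Nash equilibria are (Up, Q), (Middle, P).

Mark each player's best response to every combination of opponents' strategies; a profile where every player is best-responding is a pure Nash equilibrium.
Player 1 against P: payoffs 8, 9, 4 → best response Middle.
Player 1 against Q: payoffs 8, 6, 3 → best response Up.
Player 2 against Up: payoffs 5, 9 → best response Q.
Player 2 against Middle: payoffs 7, 2 → best response P.
Player 2 against Down: payoffs 0, 8 → best response Q.
Mutual best responses: (Up, Q); (Middle, P).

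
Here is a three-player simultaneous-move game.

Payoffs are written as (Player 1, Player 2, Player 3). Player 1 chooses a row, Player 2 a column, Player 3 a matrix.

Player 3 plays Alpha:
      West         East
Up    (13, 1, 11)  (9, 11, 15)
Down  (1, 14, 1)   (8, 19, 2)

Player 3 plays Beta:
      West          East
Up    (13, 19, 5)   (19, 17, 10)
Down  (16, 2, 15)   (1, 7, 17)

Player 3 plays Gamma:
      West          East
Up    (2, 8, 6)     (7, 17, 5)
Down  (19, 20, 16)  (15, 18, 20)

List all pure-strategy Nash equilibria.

Mark each player's best response to every combination of opponents' strategies; a profile where every player is best-responding is a pure Nash equilibrium.
Player 1 against (West, Alpha): payoffs 13, 1 → best response Up.
Player 1 against (West, Beta): payoffs 13, 16 → best response Down.
Player 1 against (West, Gamma): payoffs 2, 19 → best response Down.
Player 1 against (East, Alpha): payoffs 9, 8 → best response Up.
Player 1 against (East, Beta): payoffs 19, 1 → best response Up.
Player 1 against (East, Gamma): payoffs 7, 15 → best response Down.
Player 2 against (Up, Alpha): payoffs 1, 11 → best response East.
Player 2 against (Up, Beta): payoffs 19, 17 → best response West.
Player 2 against (Up, Gamma): payoffs 8, 17 → best response East.
Player 2 against (Down, Alpha): payoffs 14, 19 → best response East.
Player 2 against (Down, Beta): payoffs 2, 7 → best response East.
Player 2 against (Down, Gamma): payoffs 20, 18 → best response West.
Player 3 against (Up, West): payoffs 11, 5, 6 → best response Alpha.
Player 3 against (Up, East): payoffs 15, 10, 5 → best response Alpha.
Player 3 against (Down, West): payoffs 1, 15, 16 → best response Gamma.
Player 3 against (Down, East): payoffs 2, 17, 20 → best response Gamma.
Mutual best responses: (Up, East, Alpha); (Down, West, Gamma).

Pure-strategy Nash equilibria: (Up, East, Alpha), (Down, West, Gamma)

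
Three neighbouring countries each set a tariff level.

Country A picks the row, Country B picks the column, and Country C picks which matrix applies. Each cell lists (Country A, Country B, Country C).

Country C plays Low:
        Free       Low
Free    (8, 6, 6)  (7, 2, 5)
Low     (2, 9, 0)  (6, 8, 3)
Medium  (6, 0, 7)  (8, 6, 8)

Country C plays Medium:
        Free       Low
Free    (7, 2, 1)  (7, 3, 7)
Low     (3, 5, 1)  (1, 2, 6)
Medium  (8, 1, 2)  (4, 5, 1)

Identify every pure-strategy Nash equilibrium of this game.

Pure-strategy Nash equilibria: (Free, Free, Low) and (Free, Low, Medium) and (Medium, Low, Low)

For each strategy profile, look for a profitable unilateral deviation.
(Free, Free, Low): Country A gets 8, best alternative 6; Country B gets 6, best alternative 2; Country C gets 6, best alternative 1. No profitable deviation — NE.
(Free, Free, Medium): Country A can switch to Medium (7 → 8). Not NE.
(Free, Low, Low): Country A can switch to Medium (7 → 8). Not NE.
(Free, Low, Medium): Country A gets 7, best alternative 4; Country B gets 3, best alternative 2; Country C gets 7, best alternative 5. No profitable deviation — NE.
(Low, Free, Low): Country A can switch to Free (2 → 8). Not NE.
(Low, Free, Medium): Country A can switch to Free (3 → 7). Not NE.
(Low, Low, Low): Country A can switch to Free (6 → 7). Not NE.
(Low, Low, Medium): Country A can switch to Free (1 → 7). Not NE.
(Medium, Free, Low): Country A can switch to Free (6 → 8). Not NE.
(Medium, Free, Medium): Country B can switch to Low (1 → 5). Not NE.
(Medium, Low, Low): Country A gets 8, best alternative 7; Country B gets 6, best alternative 0; Country C gets 8, best alternative 1. No profitable deviation — NE.
(Medium, Low, Medium): Country A can switch to Free (4 → 7). Not NE.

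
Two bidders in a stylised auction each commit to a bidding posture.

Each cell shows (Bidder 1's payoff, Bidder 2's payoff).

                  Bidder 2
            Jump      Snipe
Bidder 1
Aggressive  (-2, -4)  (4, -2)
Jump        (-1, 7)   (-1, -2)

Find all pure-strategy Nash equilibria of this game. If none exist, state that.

(Aggressive, Snipe), (Jump, Jump)

Bidder 1 against Jump: payoffs -2, -1 → best response Jump.
Bidder 1 against Snipe: payoffs 4, -1 → best response Aggressive.
Bidder 2 against Aggressive: payoffs -4, -2 → best response Snipe.
Bidder 2 against Jump: payoffs 7, -2 → best response Jump.
Mutual best responses: (Aggressive, Snipe); (Jump, Jump).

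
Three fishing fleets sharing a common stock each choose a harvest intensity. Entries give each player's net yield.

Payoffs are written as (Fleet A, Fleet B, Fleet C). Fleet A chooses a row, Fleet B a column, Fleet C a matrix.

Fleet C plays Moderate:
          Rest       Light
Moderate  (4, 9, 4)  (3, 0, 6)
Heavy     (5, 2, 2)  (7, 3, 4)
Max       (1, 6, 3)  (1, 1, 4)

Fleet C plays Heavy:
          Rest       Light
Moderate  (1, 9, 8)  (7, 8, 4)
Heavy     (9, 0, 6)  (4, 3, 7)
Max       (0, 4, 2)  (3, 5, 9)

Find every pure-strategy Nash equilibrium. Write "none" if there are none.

No pure-strategy Nash equilibrium.

(Moderate, Rest, Moderate): Fleet A can switch to Heavy (4 → 5). Not NE.
(Moderate, Rest, Heavy): Fleet A can switch to Heavy (1 → 9). Not NE.
(Moderate, Light, Moderate): Fleet A can switch to Heavy (3 → 7). Not NE.
(Moderate, Light, Heavy): Fleet B can switch to Rest (8 → 9). Not NE.
(Heavy, Rest, Moderate): Fleet B can switch to Light (2 → 3). Not NE.
(Heavy, Rest, Heavy): Fleet B can switch to Light (0 → 3). Not NE.
(Heavy, Light, Moderate): Fleet C can switch to Heavy (4 → 7). Not NE.
(Heavy, Light, Heavy): Fleet A can switch to Moderate (4 → 7). Not NE.
(The remaining 4 profiles each have a profitable deviation by the same check.)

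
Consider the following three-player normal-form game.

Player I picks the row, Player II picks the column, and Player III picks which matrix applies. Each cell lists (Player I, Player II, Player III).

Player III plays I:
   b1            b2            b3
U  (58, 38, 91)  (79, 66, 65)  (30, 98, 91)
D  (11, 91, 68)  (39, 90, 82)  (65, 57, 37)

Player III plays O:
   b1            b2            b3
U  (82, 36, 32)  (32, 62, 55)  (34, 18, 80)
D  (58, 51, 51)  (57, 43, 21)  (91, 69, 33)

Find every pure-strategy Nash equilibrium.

(U, b1, I): Player II can switch to b2 (38 → 66). Not NE.
(U, b1, O): Player II can switch to b2 (36 → 62). Not NE.
(U, b2, I): Player II can switch to b3 (66 → 98). Not NE.
(U, b2, O): Player I can switch to D (32 → 57). Not NE.
(U, b3, I): Player I can switch to D (30 → 65). Not NE.
(U, b3, O): Player I can switch to D (34 → 91). Not NE.
(D, b1, I): Player I can switch to U (11 → 58). Not NE.
(D, b1, O): Player I can switch to U (58 → 82). Not NE.
(The remaining 4 profiles each have a profitable deviation by the same check.)

This game has no pure Nash equilibrium.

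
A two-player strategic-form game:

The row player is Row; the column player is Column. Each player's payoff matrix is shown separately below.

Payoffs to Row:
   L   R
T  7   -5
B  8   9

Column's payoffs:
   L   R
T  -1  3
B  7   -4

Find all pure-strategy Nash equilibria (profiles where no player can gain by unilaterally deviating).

Row against L: payoffs 7, 8 → best response B.
Row against R: payoffs -5, 9 → best response B.
Column against T: payoffs -1, 3 → best response R.
Column against B: payoffs 7, -4 → best response L.
Mutual best responses: (B, L).

Pure NE: (B, L)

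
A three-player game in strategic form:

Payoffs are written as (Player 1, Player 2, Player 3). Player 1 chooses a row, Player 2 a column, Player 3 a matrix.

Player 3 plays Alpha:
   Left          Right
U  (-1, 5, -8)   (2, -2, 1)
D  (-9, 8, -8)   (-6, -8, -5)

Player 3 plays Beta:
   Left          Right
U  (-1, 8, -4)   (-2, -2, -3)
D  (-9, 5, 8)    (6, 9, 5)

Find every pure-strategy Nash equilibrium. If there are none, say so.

The pure Nash equilibria are (U, Left, Beta); (D, Right, Beta).

Mark each player's best response to every combination of opponents' strategies; a profile where every player is best-responding is a pure Nash equilibrium.
Player 1 against (Left, Alpha): payoffs -1, -9 → best response U.
Player 1 against (Left, Beta): payoffs -1, -9 → best response U.
Player 1 against (Right, Alpha): payoffs 2, -6 → best response U.
Player 1 against (Right, Beta): payoffs -2, 6 → best response D.
Player 2 against (U, Alpha): payoffs 5, -2 → best response Left.
Player 2 against (U, Beta): payoffs 8, -2 → best response Left.
Player 2 against (D, Alpha): payoffs 8, -8 → best response Left.
Player 2 against (D, Beta): payoffs 5, 9 → best response Right.
Player 3 against (U, Left): payoffs -8, -4 → best response Beta.
Player 3 against (U, Right): payoffs 1, -3 → best response Alpha.
Player 3 against (D, Left): payoffs -8, 8 → best response Beta.
Player 3 against (D, Right): payoffs -5, 5 → best response Beta.
Mutual best responses: (U, Left, Beta); (D, Right, Beta).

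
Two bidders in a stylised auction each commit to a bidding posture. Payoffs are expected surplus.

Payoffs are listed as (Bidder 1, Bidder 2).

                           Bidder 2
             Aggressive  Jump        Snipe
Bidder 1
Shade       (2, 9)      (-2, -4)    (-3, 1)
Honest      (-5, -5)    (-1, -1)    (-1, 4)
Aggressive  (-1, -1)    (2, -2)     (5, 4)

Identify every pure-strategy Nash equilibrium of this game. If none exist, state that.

Pure-strategy Nash equilibria: (Shade, Aggressive), (Aggressive, Snipe)

For each strategy profile, look for a profitable unilateral deviation.
(Shade, Aggressive): Bidder 1 gets 2, best alternative -1; Bidder 2 gets 9, best alternative 1. No profitable deviation — NE.
(Shade, Jump): Bidder 1 can switch to Honest (-2 → -1). Not NE.
(Shade, Snipe): Bidder 1 can switch to Honest (-3 → -1). Not NE.
(Honest, Aggressive): Bidder 1 can switch to Shade (-5 → 2). Not NE.
(Honest, Jump): Bidder 1 can switch to Aggressive (-1 → 2). Not NE.
(Honest, Snipe): Bidder 1 can switch to Aggressive (-1 → 5). Not NE.
(Aggressive, Aggressive): Bidder 1 can switch to Shade (-1 → 2). Not NE.
(Aggressive, Jump): Bidder 2 can switch to Aggressive (-2 → -1). Not NE.
(Aggressive, Snipe): Bidder 1 gets 5, best alternative -1; Bidder 2 gets 4, best alternative -1. No profitable deviation — NE.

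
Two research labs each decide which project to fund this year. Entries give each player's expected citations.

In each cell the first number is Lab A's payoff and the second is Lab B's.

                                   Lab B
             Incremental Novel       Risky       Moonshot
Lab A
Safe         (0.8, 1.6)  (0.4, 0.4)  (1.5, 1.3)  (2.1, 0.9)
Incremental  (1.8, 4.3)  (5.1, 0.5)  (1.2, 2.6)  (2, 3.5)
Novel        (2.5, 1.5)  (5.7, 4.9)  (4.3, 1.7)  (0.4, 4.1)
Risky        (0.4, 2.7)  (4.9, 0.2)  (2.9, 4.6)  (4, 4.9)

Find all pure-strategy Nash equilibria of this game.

Lab A against Incremental: payoffs 0.8, 1.8, 2.5, 0.4 → best response Novel.
Lab A against Novel: payoffs 0.4, 5.1, 5.7, 4.9 → best response Novel.
Lab A against Risky: payoffs 1.5, 1.2, 4.3, 2.9 → best response Novel.
Lab A against Moonshot: payoffs 2.1, 2, 0.4, 4 → best response Risky.
Lab B against Safe: payoffs 1.6, 0.4, 1.3, 0.9 → best response Incremental.
Lab B against Incremental: payoffs 4.3, 0.5, 2.6, 3.5 → best response Incremental.
Lab B against Novel: payoffs 1.5, 4.9, 1.7, 4.1 → best response Novel.
Lab B against Risky: payoffs 2.7, 0.2, 4.6, 4.9 → best response Moonshot.
Mutual best responses: (Novel, Novel); (Risky, Moonshot).

Pure-strategy Nash equilibria: (Novel, Novel) and (Risky, Moonshot)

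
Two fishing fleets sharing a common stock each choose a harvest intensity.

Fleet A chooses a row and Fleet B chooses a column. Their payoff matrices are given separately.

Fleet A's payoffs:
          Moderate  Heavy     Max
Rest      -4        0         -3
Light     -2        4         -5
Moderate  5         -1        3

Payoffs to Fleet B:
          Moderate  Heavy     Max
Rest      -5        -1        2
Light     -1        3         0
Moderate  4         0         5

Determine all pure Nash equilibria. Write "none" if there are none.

The pure Nash equilibria are (Light, Heavy) and (Moderate, Max).

(Rest, Moderate): Fleet A can switch to Light (-4 → -2). Not NE.
(Rest, Heavy): Fleet A can switch to Light (0 → 4). Not NE.
(Rest, Max): Fleet A can switch to Moderate (-3 → 3). Not NE.
(Light, Moderate): Fleet A can switch to Moderate (-2 → 5). Not NE.
(Light, Heavy): Fleet A gets 4, best alternative 0; Fleet B gets 3, best alternative 0. No profitable deviation — NE.
(Light, Max): Fleet A can switch to Rest (-5 → -3). Not NE.
(Moderate, Moderate): Fleet B can switch to Max (4 → 5). Not NE.
(Moderate, Max): Fleet A gets 3, best alternative -3; Fleet B gets 5, best alternative 4. No profitable deviation — NE.
(The remaining 1 profile has a profitable deviation by the same check.)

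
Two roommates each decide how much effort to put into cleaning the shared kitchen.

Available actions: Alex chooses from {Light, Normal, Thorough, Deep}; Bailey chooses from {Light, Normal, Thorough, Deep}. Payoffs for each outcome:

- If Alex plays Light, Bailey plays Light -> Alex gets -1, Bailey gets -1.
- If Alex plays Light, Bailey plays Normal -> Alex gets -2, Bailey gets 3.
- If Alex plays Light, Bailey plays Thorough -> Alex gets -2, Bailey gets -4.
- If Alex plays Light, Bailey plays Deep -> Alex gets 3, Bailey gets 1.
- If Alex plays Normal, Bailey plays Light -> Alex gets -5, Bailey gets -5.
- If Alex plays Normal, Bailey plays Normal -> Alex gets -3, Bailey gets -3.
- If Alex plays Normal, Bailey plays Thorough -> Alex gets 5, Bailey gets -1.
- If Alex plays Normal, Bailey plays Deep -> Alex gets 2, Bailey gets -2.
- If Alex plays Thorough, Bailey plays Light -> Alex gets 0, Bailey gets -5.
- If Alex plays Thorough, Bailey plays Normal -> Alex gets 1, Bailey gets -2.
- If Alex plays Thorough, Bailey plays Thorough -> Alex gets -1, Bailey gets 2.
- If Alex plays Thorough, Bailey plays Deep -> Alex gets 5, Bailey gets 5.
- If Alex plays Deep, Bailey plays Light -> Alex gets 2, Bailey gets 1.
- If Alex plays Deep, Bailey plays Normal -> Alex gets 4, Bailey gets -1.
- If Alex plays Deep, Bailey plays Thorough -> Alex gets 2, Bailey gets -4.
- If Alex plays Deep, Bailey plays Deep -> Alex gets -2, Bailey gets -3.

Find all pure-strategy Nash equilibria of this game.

The pure Nash equilibria are (Normal, Thorough) and (Thorough, Deep) and (Deep, Light).

Alex against Light: payoffs -1, -5, 0, 2 → best response Deep.
Alex against Normal: payoffs -2, -3, 1, 4 → best response Deep.
Alex against Thorough: payoffs -2, 5, -1, 2 → best response Normal.
Alex against Deep: payoffs 3, 2, 5, -2 → best response Thorough.
Bailey against Light: payoffs -1, 3, -4, 1 → best response Normal.
Bailey against Normal: payoffs -5, -3, -1, -2 → best response Thorough.
Bailey against Thorough: payoffs -5, -2, 2, 5 → best response Deep.
Bailey against Deep: payoffs 1, -1, -4, -3 → best response Light.
Mutual best responses: (Normal, Thorough); (Thorough, Deep); (Deep, Light).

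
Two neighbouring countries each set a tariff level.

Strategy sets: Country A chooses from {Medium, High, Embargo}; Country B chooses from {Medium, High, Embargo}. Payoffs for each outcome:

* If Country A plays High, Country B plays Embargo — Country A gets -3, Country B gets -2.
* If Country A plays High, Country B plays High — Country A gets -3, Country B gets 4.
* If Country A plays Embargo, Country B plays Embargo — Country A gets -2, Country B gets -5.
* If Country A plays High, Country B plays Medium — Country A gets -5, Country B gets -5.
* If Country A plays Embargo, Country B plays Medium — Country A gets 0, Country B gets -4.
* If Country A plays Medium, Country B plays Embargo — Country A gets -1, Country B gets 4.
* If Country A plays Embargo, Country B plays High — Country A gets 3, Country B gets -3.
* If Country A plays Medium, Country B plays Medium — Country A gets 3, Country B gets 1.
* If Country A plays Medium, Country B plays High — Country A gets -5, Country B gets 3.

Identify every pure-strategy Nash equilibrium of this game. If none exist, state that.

The pure Nash equilibria are (Medium, Embargo) and (Embargo, High).

(Medium, Medium): Country B can switch to High (1 → 3). Not NE.
(Medium, High): Country A can switch to High (-5 → -3). Not NE.
(Medium, Embargo): Country A gets -1, best alternative -2; Country B gets 4, best alternative 3. No profitable deviation — NE.
(High, Medium): Country A can switch to Medium (-5 → 3). Not NE.
(High, High): Country A can switch to Embargo (-3 → 3). Not NE.
(High, Embargo): Country A can switch to Medium (-3 → -1). Not NE.
(Embargo, Medium): Country A can switch to Medium (0 → 3). Not NE.
(Embargo, High): Country A gets 3, best alternative -3; Country B gets -3, best alternative -4. No profitable deviation — NE.
(Embargo, Embargo): Country A can switch to Medium (-2 → -1). Not NE.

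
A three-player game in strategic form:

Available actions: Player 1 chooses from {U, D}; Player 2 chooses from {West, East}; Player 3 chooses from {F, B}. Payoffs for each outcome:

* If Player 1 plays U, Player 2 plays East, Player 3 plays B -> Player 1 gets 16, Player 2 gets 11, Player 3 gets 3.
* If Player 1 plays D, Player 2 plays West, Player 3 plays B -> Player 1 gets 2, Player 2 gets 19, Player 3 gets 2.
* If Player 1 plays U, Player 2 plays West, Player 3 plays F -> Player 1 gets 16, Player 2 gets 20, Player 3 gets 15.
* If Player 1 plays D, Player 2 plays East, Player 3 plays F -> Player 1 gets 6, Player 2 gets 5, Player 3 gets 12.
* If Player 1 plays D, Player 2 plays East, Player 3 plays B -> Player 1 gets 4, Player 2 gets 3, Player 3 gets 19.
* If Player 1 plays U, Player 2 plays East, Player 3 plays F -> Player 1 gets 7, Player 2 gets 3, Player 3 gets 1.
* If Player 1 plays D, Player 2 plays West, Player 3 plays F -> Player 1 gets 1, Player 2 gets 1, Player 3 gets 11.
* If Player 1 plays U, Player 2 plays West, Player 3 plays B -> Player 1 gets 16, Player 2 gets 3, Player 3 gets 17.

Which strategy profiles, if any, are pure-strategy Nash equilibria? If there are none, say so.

(U, East, B)

Player 1 against (West, F): payoffs 16, 1 → best response U.
Player 1 against (West, B): payoffs 16, 2 → best response U.
Player 1 against (East, F): payoffs 7, 6 → best response U.
Player 1 against (East, B): payoffs 16, 4 → best response U.
Player 2 against (U, F): payoffs 20, 3 → best response West.
Player 2 against (U, B): payoffs 3, 11 → best response East.
Player 2 against (D, F): payoffs 1, 5 → best response East.
Player 2 against (D, B): payoffs 19, 3 → best response West.
Player 3 against (U, West): payoffs 15, 17 → best response B.
Player 3 against (U, East): payoffs 1, 3 → best response B.
Player 3 against (D, West): payoffs 11, 2 → best response F.
Player 3 against (D, East): payoffs 12, 19 → best response B.
Mutual best responses: (U, East, B).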